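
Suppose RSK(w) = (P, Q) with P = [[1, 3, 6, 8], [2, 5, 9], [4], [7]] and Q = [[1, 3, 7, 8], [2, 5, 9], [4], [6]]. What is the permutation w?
7 4 5 2 3 1 6 9 8

Reverse RSK: for i = n, n-1, ..., 1, locate i in Q, remove the corresponding corner cell from P, and reverse-bump its entry up through P; the value ejected from row 1 is w(i).

So w = 7 4 5 2 3 1 6 9 8.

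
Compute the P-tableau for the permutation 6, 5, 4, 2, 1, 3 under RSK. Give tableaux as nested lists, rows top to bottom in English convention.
P = [[1, 3], [2], [4], [5], [6]]

Insert 6: appended to row 1. P = [[6]].
Insert 5: 5 bumps 6 from row 1; 6 starts row 2. P = [[5], [6]].
Insert 4: 4 bumps 5 from row 1; 5 bumps 6 from row 2; 6 starts row 3. P = [[4], [5], [6]].
Insert 2: 2 bumps 4 from row 1; 4 bumps 5 from row 2; 5 bumps 6 from row 3; 6 starts row 4. P = [[2], [4], [5], [6]].
Insert 1: 1 bumps 2 from row 1; 2 bumps 4 from row 2; 4 bumps 5 from row 3; 5 bumps 6 from row 4; 6 starts row 5. P = [[1], [2], [4], [5], [6]].
Insert 3: appended to row 1. P = [[1, 3], [2], [4], [5], [6]].

So P = [[1, 3], [2], [4], [5], [6]].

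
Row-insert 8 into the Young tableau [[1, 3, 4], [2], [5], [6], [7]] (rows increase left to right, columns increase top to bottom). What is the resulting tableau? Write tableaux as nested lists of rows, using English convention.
8 is larger than every entry of row 1, so it is appended to row 1. The new tableau is [[1, 3, 4, 8], [2], [5], [6], [7]].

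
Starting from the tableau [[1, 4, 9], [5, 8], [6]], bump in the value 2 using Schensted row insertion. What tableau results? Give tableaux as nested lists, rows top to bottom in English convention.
In row 1, 2 replaces 4 (the leftmost entry greater than 2); 4 is bumped to row 2. In row 2, 4 replaces 5 (the leftmost entry greater than 4); 5 is bumped to row 3. In row 3, 5 replaces 6 (the leftmost entry greater than 5); 6 is bumped to row 4. 6 starts a new row 4. The new tableau is [[1, 2, 9], [4, 8], [5], [6]].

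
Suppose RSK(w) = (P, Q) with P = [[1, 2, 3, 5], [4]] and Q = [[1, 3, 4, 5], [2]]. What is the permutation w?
4 1 2 3 5

Reverse the RSK construction: for i from n down to 1, find the cell of Q containing i, remove the entry at that cell from P, and reverse-bump it up through P; the value ejected from row 1 is w(i).

Step i=5: Q has 5 at row 1, column 4; remove that cell from P, ejecting 5. So w(5) = 5. P is now [[1, 2, 3], [4]].
Step i=4: Q has 4 at row 1, column 3; remove that cell from P, ejecting 3. So w(4) = 3. P is now [[1, 2], [4]].
Step i=3: Q has 3 at row 1, column 2; remove that cell from P, ejecting 2. So w(3) = 2. P is now [[1], [4]].
Step i=2: Q has 2 at row 2, column 1; remove 4 from row 2 of P and reverse-bump: 4 enters row 1 and ejects 1. So w(2) = 1. P is now [[4]].
Step i=1: Q has 1 at row 1, column 1; remove that cell from P, ejecting 4. So w(1) = 4. P is now [].

So w = 4 1 2 3 5.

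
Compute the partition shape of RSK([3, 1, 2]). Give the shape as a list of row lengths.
RSK row insertion gives P = [[1, 2], [3]], which has shape [2, 1].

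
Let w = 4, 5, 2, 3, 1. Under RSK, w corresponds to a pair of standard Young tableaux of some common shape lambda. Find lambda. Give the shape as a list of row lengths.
[2, 2, 1]

Row-insert each entry into an empty tableau.

After inserting 4: P = [[4]].
After inserting 5: P = [[4, 5]].
After inserting 2: P = [[2, 5], [4]].
After inserting 3: P = [[2, 3], [4, 5]].
After inserting 1: P = [[1, 3], [2, 5], [4]].

The final insertion tableau P = [[1, 3], [2, 5], [4]] has shape [2, 2, 1].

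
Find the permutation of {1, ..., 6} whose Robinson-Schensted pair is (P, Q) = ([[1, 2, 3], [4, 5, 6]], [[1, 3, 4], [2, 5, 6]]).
4 1 5 6 2 3

Reverse the RSK construction: for i from n down to 1, find the cell of Q containing i, remove the entry at that cell from P, and reverse-bump it up through P; the value ejected from row 1 is w(i).

Step i=6: Q has 6 at row 2, column 3; remove 6 from row 2 of P and reverse-bump: 6 enters row 1 and ejects 3. So w(6) = 3. P is now [[1, 2, 6], [4, 5]].
Step i=5: Q has 5 at row 2, column 2; remove 5 from row 2 of P and reverse-bump: 5 enters row 1 and ejects 2. So w(5) = 2. P is now [[1, 5, 6], [4]].
Step i=4: Q has 4 at row 1, column 3; remove that cell from P, ejecting 6. So w(4) = 6. P is now [[1, 5], [4]].
Step i=3: Q has 3 at row 1, column 2; remove that cell from P, ejecting 5. So w(3) = 5. P is now [[1], [4]].
Step i=2: Q has 2 at row 2, column 1; remove 4 from row 2 of P and reverse-bump: 4 enters row 1 and ejects 1. So w(2) = 1. P is now [[4]].
Step i=1: Q has 1 at row 1, column 1; remove that cell from P, ejecting 4. So w(1) = 4. P is now [].

So w = 4 1 5 6 2 3.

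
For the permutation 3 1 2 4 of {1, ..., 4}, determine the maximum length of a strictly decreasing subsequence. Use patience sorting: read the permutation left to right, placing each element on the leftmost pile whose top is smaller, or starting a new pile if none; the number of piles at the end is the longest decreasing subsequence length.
2

3: new pile. tops = [3]
1: new pile. tops = [3, 1]
2: onto pile 2 (replacing 1). tops = [3, 2]
4: onto pile 1 (replacing 3). tops = [4, 2]

2 piles, so the longest decreasing subsequence has length 2.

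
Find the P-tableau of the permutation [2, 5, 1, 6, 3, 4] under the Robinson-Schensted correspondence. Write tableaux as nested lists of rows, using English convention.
After inserting 2: P = [[2]].
After inserting 5: P = [[2, 5]].
After inserting 1: P = [[1, 5], [2]].
After inserting 6: P = [[1, 5, 6], [2]].
After inserting 3: P = [[1, 3, 6], [2, 5]].
After inserting 4: P = [[1, 3, 4], [2, 5, 6]].

So P = [[1, 3, 4], [2, 5, 6]].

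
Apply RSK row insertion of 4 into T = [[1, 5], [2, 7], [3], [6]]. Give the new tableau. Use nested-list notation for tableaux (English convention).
In row 1, 4 replaces 5 (the leftmost entry greater than 4); 5 is bumped to row 2. In row 2, 5 replaces 7 (the leftmost entry greater than 5); 7 is bumped to row 3. 7 is appended to row 3. The new tableau is [[1, 4], [2, 5], [3, 7], [6]].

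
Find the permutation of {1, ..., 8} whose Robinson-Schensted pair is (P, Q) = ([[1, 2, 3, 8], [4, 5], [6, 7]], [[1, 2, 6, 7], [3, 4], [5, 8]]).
6 7 1 4 2 5 8 3

Reverse the RSK construction: for i from n down to 1, find the cell of Q containing i, remove the entry at that cell from P, and reverse-bump it up through P; the value ejected from row 1 is w(i).

Step i=8: Q has 8 at row 3, column 2; remove 7 from row 3 of P and reverse-bump: 7 enters row 2 and ejects 5; 5 enters row 1 and ejects 3. So w(8) = 3. P is now [[1, 2, 5, 8], [4, 7], [6]].
Step i=7: Q has 7 at row 1, column 4; remove that cell from P, ejecting 8. So w(7) = 8. P is now [[1, 2, 5], [4, 7], [6]].
Step i=6: Q has 6 at row 1, column 3; remove that cell from P, ejecting 5. So w(6) = 5. P is now [[1, 2], [4, 7], [6]].
Step i=5: Q has 5 at row 3, column 1; remove 6 from row 3 of P and reverse-bump: 6 enters row 2 and ejects 4; 4 enters row 1 and ejects 2. So w(5) = 2. P is now [[1, 4], [6, 7]].
Step i=4: Q has 4 at row 2, column 2; remove 7 from row 2 of P and reverse-bump: 7 enters row 1 and ejects 4. So w(4) = 4. P is now [[1, 7], [6]].
Step i=3: Q has 3 at row 2, column 1; remove 6 from row 2 of P and reverse-bump: 6 enters row 1 and ejects 1. So w(3) = 1. P is now [[6, 7]].
Step i=2: Q has 2 at row 1, column 2; remove that cell from P, ejecting 7. So w(2) = 7. P is now [[6]].
Step i=1: Q has 1 at row 1, column 1; remove that cell from P, ejecting 6. So w(1) = 6. P is now [].

So w = 6 7 1 4 2 5 8 3.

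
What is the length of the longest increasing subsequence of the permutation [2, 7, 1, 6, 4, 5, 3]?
3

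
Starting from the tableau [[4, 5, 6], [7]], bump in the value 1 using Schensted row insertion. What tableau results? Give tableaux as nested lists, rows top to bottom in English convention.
In row 1, 1 replaces 4 (the leftmost entry greater than 1); 4 is bumped to row 2. In row 2, 4 replaces 7 (the leftmost entry greater than 4); 7 is bumped to row 3. 7 starts a new row 3. The new tableau is [[1, 5, 6], [4], [7]].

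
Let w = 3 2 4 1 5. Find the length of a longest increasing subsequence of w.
3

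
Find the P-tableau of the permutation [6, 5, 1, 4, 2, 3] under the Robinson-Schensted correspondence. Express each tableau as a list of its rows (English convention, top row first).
P = [[1, 2, 3], [4], [5], [6]]

After inserting 6: P = [[6]].
After inserting 5: P = [[5], [6]].
After inserting 1: P = [[1], [5], [6]].
After inserting 4: P = [[1, 4], [5], [6]].
After inserting 2: P = [[1, 2], [4], [5], [6]].
After inserting 3: P = [[1, 2, 3], [4], [5], [6]].

So P = [[1, 2, 3], [4], [5], [6]].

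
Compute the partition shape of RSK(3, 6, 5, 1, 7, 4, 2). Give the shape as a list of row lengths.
[3, 2, 1, 1]

Row-insert each entry into an empty tableau.

After inserting 3: P = [[3]].
After inserting 6: P = [[3, 6]].
After inserting 5: P = [[3, 5], [6]].
After inserting 1: P = [[1, 5], [3], [6]].
After inserting 7: P = [[1, 5, 7], [3], [6]].
After inserting 4: P = [[1, 4, 7], [3, 5], [6]].
After inserting 2: P = [[1, 2, 7], [3, 4], [5], [6]].

The final insertion tableau P = [[1, 2, 7], [3, 4], [5], [6]] has shape [3, 2, 1, 1].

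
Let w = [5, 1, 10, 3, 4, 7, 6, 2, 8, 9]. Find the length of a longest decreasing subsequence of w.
4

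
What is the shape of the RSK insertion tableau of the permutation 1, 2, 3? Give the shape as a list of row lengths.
RSK row insertion gives P = [[1, 2, 3]], which has shape [3].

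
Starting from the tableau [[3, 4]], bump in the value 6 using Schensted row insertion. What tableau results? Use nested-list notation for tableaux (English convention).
6 is larger than every entry of row 1, so it is appended to row 1. The new tableau is [[3, 4, 6]].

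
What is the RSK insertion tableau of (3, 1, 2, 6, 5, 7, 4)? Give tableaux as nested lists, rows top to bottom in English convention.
P = [[1, 2, 4, 7], [3, 5], [6]]

Insert 3: appended to row 1. P = [[3]].
Insert 1: 1 bumps 3 from row 1; 3 starts row 2. P = [[1], [3]].
Insert 2: appended to row 1. P = [[1, 2], [3]].
Insert 6: appended to row 1. P = [[1, 2, 6], [3]].
Insert 5: 5 bumps 6 from row 1; 6 appends to row 2. P = [[1, 2, 5], [3, 6]].
Insert 7: appended to row 1. P = [[1, 2, 5, 7], [3, 6]].
Insert 4: 4 bumps 5 from row 1; 5 bumps 6 from row 2; 6 starts row 3. P = [[1, 2, 4, 7], [3, 5], [6]].

So P = [[1, 2, 4, 7], [3, 5], [6]].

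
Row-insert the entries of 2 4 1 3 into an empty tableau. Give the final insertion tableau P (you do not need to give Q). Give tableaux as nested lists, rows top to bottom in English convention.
Insert 2: appended to row 1. P = [[2]].
Insert 4: appended to row 1. P = [[2, 4]].
Insert 1: 1 bumps 2 from row 1; 2 starts row 2. P = [[1, 4], [2]].
Insert 3: 3 bumps 4 from row 1; 4 appends to row 2. P = [[1, 3], [2, 4]].

So P = [[1, 3], [2, 4]].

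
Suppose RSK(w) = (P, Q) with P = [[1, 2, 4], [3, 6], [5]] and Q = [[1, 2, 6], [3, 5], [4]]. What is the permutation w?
Reverse the RSK construction: for i from n down to 1, find the cell of Q containing i, remove the entry at that cell from P, and reverse-bump it up through P; the value ejected from row 1 is w(i).

Step i=6: Q has 6 at row 1, column 3; remove that cell from P, ejecting 4. So w(6) = 4. P is now [[1, 2], [3, 6], [5]].
Step i=5: Q has 5 at row 2, column 2; remove 6 from row 2 of P and reverse-bump: 6 enters row 1 and ejects 2. So w(5) = 2. P is now [[1, 6], [3], [5]].
Step i=4: Q has 4 at row 3, column 1; remove 5 from row 3 of P and reverse-bump: 5 enters row 2 and ejects 3; 3 enters row 1 and ejects 1. So w(4) = 1. P is now [[3, 6], [5]].
Step i=3: Q has 3 at row 2, column 1; remove 5 from row 2 of P and reverse-bump: 5 enters row 1 and ejects 3. So w(3) = 3. P is now [[5, 6]].
Step i=2: Q has 2 at row 1, column 2; remove that cell from P, ejecting 6. So w(2) = 6. P is now [[5]].
Step i=1: Q has 1 at row 1, column 1; remove that cell from P, ejecting 5. So w(1) = 5. P is now [].

So w = 5 6 3 1 2 4.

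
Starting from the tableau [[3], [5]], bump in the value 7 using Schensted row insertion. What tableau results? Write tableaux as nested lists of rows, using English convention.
[[3, 7], [5]]

7 is larger than every entry of row 1, so it is appended to row 1. The new tableau is [[3, 7], [5]].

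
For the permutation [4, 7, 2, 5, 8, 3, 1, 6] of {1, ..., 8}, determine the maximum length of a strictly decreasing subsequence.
4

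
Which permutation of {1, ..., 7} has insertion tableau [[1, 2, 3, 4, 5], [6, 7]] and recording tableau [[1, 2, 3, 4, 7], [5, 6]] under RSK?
1 2 6 7 3 4 5

Reverse RSK: for i = n, n-1, ..., 1, locate i in Q, remove the corresponding corner cell from P, and reverse-bump its entry up through P; the value ejected from row 1 is w(i).

So w = 1 2 6 7 3 4 5.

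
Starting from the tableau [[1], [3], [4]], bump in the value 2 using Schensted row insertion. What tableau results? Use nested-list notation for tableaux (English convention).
2 is larger than every entry of row 1, so it is appended to row 1. The new tableau is [[1, 2], [3], [4]].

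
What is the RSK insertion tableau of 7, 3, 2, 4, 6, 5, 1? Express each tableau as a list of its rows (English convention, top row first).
Insert 7: appended to row 1. P = [[7]].
Insert 3: 3 bumps 7 from row 1; 7 starts row 2. P = [[3], [7]].
Insert 2: 2 bumps 3 from row 1; 3 bumps 7 from row 2; 7 starts row 3. P = [[2], [3], [7]].
Insert 4: appended to row 1. P = [[2, 4], [3], [7]].
Insert 6: appended to row 1. P = [[2, 4, 6], [3], [7]].
Insert 5: 5 bumps 6 from row 1; 6 appends to row 2. P = [[2, 4, 5], [3, 6], [7]].
Insert 1: 1 bumps 2 from row 1; 2 bumps 3 from row 2; 3 bumps 7 from row 3; 7 starts row 4. P = [[1, 4, 5], [2, 6], [3], [7]].

So P = [[1, 4, 5], [2, 6], [3], [7]].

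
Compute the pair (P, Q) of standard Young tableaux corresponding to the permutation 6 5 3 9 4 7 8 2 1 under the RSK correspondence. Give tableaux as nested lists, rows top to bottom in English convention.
Insert each entry of the permutation into P by Schensted row insertion, recording in Q the position of each new cell.

Insert 6: appended to row 1. P = [[6]], Q = [[1]].
Insert 5: 5 bumps 6 from row 1; 6 starts row 2. P = [[5], [6]], Q = [[1], [2]].
Insert 3: 3 bumps 5 from row 1; 5 bumps 6 from row 2; 6 starts row 3. P = [[3], [5], [6]], Q = [[1], [2], [3]].
Insert 9: appended to row 1. P = [[3, 9], [5], [6]], Q = [[1, 4], [2], [3]].
Insert 4: 4 bumps 9 from row 1; 9 appends to row 2. P = [[3, 4], [5, 9], [6]], Q = [[1, 4], [2, 5], [3]].
Insert 7: appended to row 1. P = [[3, 4, 7], [5, 9], [6]], Q = [[1, 4, 6], [2, 5], [3]].
Insert 8: appended to row 1. P = [[3, 4, 7, 8], [5, 9], [6]], Q = [[1, 4, 6, 7], [2, 5], [3]].
Insert 2: 2 bumps 3 from row 1; 3 bumps 5 from row 2; 5 bumps 6 from row 3; 6 starts row 4. P = [[2, 4, 7, 8], [3, 9], [5], [6]], Q = [[1, 4, 6, 7], [2, 5], [3], [8]].
Insert 1: 1 bumps 2 from row 1; 2 bumps 3 from row 2; 3 bumps 5 from row 3; 5 bumps 6 from row 4; 6 starts row 5. P = [[1, 4, 7, 8], [2, 9], [3], [5], [6]], Q = [[1, 4, 6, 7], [2, 5], [3], [8], [9]].

So P = [[1, 4, 7, 8], [2, 9], [3], [5], [6]], Q = [[1, 4, 6, 7], [2, 5], [3], [8], [9]].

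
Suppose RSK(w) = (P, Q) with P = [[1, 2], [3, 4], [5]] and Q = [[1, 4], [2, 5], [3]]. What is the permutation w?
5 3 1 4 2

Reverse the RSK construction: for i from n down to 1, find the cell of Q containing i, remove the entry at that cell from P, and reverse-bump it up through P; the value ejected from row 1 is w(i).

Step i=5: Q has 5 at row 2, column 2; remove 4 from row 2 of P and reverse-bump: 4 enters row 1 and ejects 2. So w(5) = 2. P is now [[1, 4], [3], [5]].
Step i=4: Q has 4 at row 1, column 2; remove that cell from P, ejecting 4. So w(4) = 4. P is now [[1], [3], [5]].
Step i=3: Q has 3 at row 3, column 1; remove 5 from row 3 of P and reverse-bump: 5 enters row 2 and ejects 3; 3 enters row 1 and ejects 1. So w(3) = 1. P is now [[3], [5]].
Step i=2: Q has 2 at row 2, column 1; remove 5 from row 2 of P and reverse-bump: 5 enters row 1 and ejects 3. So w(2) = 3. P is now [[5]].
Step i=1: Q has 1 at row 1, column 1; remove that cell from P, ejecting 5. So w(1) = 5. P is now [].

So w = 5 3 1 4 2.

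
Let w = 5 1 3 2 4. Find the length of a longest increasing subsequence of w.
3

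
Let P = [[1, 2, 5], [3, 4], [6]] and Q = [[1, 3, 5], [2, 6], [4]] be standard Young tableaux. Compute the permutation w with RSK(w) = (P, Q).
6 3 4 1 5 2

Reverse the RSK construction: for i from n down to 1, find the cell of Q containing i, remove the entry at that cell from P, and reverse-bump it up through P; the value ejected from row 1 is w(i).

Step i=6: Q has 6 at row 2, column 2; remove 4 from row 2 of P and reverse-bump: 4 enters row 1 and ejects 2. So w(6) = 2. P is now [[1, 4, 5], [3], [6]].
Step i=5: Q has 5 at row 1, column 3; remove that cell from P, ejecting 5. So w(5) = 5. P is now [[1, 4], [3], [6]].
Step i=4: Q has 4 at row 3, column 1; remove 6 from row 3 of P and reverse-bump: 6 enters row 2 and ejects 3; 3 enters row 1 and ejects 1. So w(4) = 1. P is now [[3, 4], [6]].
Step i=3: Q has 3 at row 1, column 2; remove that cell from P, ejecting 4. So w(3) = 4. P is now [[3], [6]].
Step i=2: Q has 2 at row 2, column 1; remove 6 from row 2 of P and reverse-bump: 6 enters row 1 and ejects 3. So w(2) = 3. P is now [[6]].
Step i=1: Q has 1 at row 1, column 1; remove that cell from P, ejecting 6. So w(1) = 6. P is now [].

So w = 6 3 4 1 5 2.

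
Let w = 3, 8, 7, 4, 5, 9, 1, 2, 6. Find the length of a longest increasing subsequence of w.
4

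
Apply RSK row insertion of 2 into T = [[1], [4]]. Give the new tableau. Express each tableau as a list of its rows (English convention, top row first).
[[1, 2], [4]]

2 is larger than every entry of row 1, so it is appended to row 1. The new tableau is [[1, 2], [4]].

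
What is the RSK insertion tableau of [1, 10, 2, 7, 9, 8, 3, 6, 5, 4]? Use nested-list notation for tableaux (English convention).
P = [[1, 2, 3, 4], [5, 8], [6], [7], [9], [10]]

Insert 1: appended to row 1. P = [[1]].
Insert 10: appended to row 1. P = [[1, 10]].
Insert 2: 2 bumps 10 from row 1; 10 starts row 2. P = [[1, 2], [10]].
Insert 7: appended to row 1. P = [[1, 2, 7], [10]].
Insert 9: appended to row 1. P = [[1, 2, 7, 9], [10]].
Insert 8: 8 bumps 9 from row 1; 9 bumps 10 from row 2; 10 starts row 3. P = [[1, 2, 7, 8], [9], [10]].
Insert 3: 3 bumps 7 from row 1; 7 bumps 9 from row 2; 9 bumps 10 from row 3; 10 starts row 4. P = [[1, 2, 3, 8], [7], [9], [10]].
Insert 6: 6 bumps 8 from row 1; 8 appends to row 2. P = [[1, 2, 3, 6], [7, 8], [9], [10]].
Insert 5: 5 bumps 6 from row 1; 6 bumps 7 from row 2; 7 bumps 9 from row 3; 9 bumps 10 from row 4; 10 starts row 5. P = [[1, 2, 3, 5], [6, 8], [7], [9], [10]].
Insert 4: 4 bumps 5 from row 1; 5 bumps 6 from row 2; 6 bumps 7 from row 3; 7 bumps 9 from row 4; 9 bumps 10 from row 5; 10 starts row 6. P = [[1, 2, 3, 4], [5, 8], [6], [7], [9], [10]].

So P = [[1, 2, 3, 4], [5, 8], [6], [7], [9], [10]].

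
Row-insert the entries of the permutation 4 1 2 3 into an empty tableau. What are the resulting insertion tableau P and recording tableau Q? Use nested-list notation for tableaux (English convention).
Insert each entry of the permutation into P by Schensted row insertion, recording in Q the position of each new cell.

Insert 4: appended to row 1. P = [[4]].
Insert 1: 1 bumps 4 from row 1; 4 starts row 2. P = [[1], [4]].
Insert 2: appended to row 1. P = [[1, 2], [4]].
Insert 3: appended to row 1. P = [[1, 2, 3], [4]].

So P = [[1, 2, 3], [4]], Q = [[1, 3, 4], [2]].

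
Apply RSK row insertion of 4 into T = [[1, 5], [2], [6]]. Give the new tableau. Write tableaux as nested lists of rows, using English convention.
In row 1, 4 replaces 5 (the leftmost entry greater than 4); 5 is bumped to row 2. 5 is appended to row 2. The new tableau is [[1, 4], [2, 5], [6]].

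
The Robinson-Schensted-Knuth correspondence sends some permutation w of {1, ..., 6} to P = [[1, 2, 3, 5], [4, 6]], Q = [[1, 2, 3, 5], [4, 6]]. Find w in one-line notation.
Reverse the RSK construction: for i from n down to 1, find the cell of Q containing i, remove the entry at that cell from P, and reverse-bump it up through P; the value ejected from row 1 is w(i).

Step i=6: Q has 6 at row 2, column 2; remove 6 from row 2 of P and reverse-bump: 6 enters row 1 and ejects 5. So w(6) = 5. P is now [[1, 2, 3, 6], [4]].
Step i=5: Q has 5 at row 1, column 4; remove that cell from P, ejecting 6. So w(5) = 6. P is now [[1, 2, 3], [4]].
Step i=4: Q has 4 at row 2, column 1; remove 4 from row 2 of P and reverse-bump: 4 enters row 1 and ejects 3. So w(4) = 3. P is now [[1, 2, 4]].
Step i=3: Q has 3 at row 1, column 3; remove that cell from P, ejecting 4. So w(3) = 4. P is now [[1, 2]].
Step i=2: Q has 2 at row 1, column 2; remove that cell from P, ejecting 2. So w(2) = 2. P is now [[1]].
Step i=1: Q has 1 at row 1, column 1; remove that cell from P, ejecting 1. So w(1) = 1. P is now [].

So w = 1 2 4 3 6 5.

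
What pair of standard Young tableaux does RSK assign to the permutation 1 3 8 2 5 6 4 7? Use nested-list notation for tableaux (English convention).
P = [[1, 2, 4, 6, 7], [3, 5], [8]], Q = [[1, 2, 3, 6, 8], [4, 5], [7]]

Insert each entry of the permutation into P by Schensted row insertion, recording in Q the position of each new cell.

Insert 1: appended to row 1. P = [[1]].
Insert 3: appended to row 1. P = [[1, 3]].
Insert 8: appended to row 1. P = [[1, 3, 8]].
Insert 2: 2 bumps 3 from row 1; 3 starts row 2. P = [[1, 2, 8], [3]].
Insert 5: 5 bumps 8 from row 1; 8 appends to row 2. P = [[1, 2, 5], [3, 8]].
Insert 6: appended to row 1. P = [[1, 2, 5, 6], [3, 8]].
Insert 4: 4 bumps 5 from row 1; 5 bumps 8 from row 2; 8 starts row 3. P = [[1, 2, 4, 6], [3, 5], [8]].
Insert 7: appended to row 1. P = [[1, 2, 4, 6, 7], [3, 5], [8]].

So P = [[1, 2, 4, 6, 7], [3, 5], [8]], Q = [[1, 2, 3, 6, 8], [4, 5], [7]].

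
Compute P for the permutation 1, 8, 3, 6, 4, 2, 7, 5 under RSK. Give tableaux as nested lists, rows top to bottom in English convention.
Insert 1: appended to row 1. P = [[1]].
Insert 8: appended to row 1. P = [[1, 8]].
Insert 3: 3 bumps 8 from row 1; 8 starts row 2. P = [[1, 3], [8]].
Insert 6: appended to row 1. P = [[1, 3, 6], [8]].
Insert 4: 4 bumps 6 from row 1; 6 bumps 8 from row 2; 8 starts row 3. P = [[1, 3, 4], [6], [8]].
Insert 2: 2 bumps 3 from row 1; 3 bumps 6 from row 2; 6 bumps 8 from row 3; 8 starts row 4. P = [[1, 2, 4], [3], [6], [8]].
Insert 7: appended to row 1. P = [[1, 2, 4, 7], [3], [6], [8]].
Insert 5: 5 bumps 7 from row 1; 7 appends to row 2. P = [[1, 2, 4, 5], [3, 7], [6], [8]].

So P = [[1, 2, 4, 5], [3, 7], [6], [8]].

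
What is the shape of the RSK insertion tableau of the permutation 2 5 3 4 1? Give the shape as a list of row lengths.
[3, 1, 1]

RSK row insertion gives P = [[1, 3, 4], [2], [5]], which has shape [3, 1, 1].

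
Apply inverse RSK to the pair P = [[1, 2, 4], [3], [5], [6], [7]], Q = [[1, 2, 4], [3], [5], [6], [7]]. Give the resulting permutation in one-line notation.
1 7 3 6 5 4 2

Reverse the RSK construction: for i from n down to 1, find the cell of Q containing i, remove the entry at that cell from P, and reverse-bump it up through P; the value ejected from row 1 is w(i).

Step i=7: Q has 7 at row 5, column 1; remove 7 from row 5 of P and reverse-bump: 7 enters row 4 and ejects 6; 6 enters row 3 and ejects 5; 5 enters row 2 and ejects 3; 3 enters row 1 and ejects 2. So w(7) = 2. P is now [[1, 3, 4], [5], [6], [7]].
Step i=6: Q has 6 at row 4, column 1; remove 7 from row 4 of P and reverse-bump: 7 enters row 3 and ejects 6; 6 enters row 2 and ejects 5; 5 enters row 1 and ejects 4. So w(6) = 4. P is now [[1, 3, 5], [6], [7]].
Step i=5: Q has 5 at row 3, column 1; remove 7 from row 3 of P and reverse-bump: 7 enters row 2 and ejects 6; 6 enters row 1 and ejects 5. So w(5) = 5. P is now [[1, 3, 6], [7]].
Step i=4: Q has 4 at row 1, column 3; remove that cell from P, ejecting 6. So w(4) = 6. P is now [[1, 3], [7]].
Step i=3: Q has 3 at row 2, column 1; remove 7 from row 2 of P and reverse-bump: 7 enters row 1 and ejects 3. So w(3) = 3. P is now [[1, 7]].
Step i=2: Q has 2 at row 1, column 2; remove that cell from P, ejecting 7. So w(2) = 7. P is now [[1]].
Step i=1: Q has 1 at row 1, column 1; remove that cell from P, ejecting 1. So w(1) = 1. P is now [].

So w = 1 7 3 6 5 4 2.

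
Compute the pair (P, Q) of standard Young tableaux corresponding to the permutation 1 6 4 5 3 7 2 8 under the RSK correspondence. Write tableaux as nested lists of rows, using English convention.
Insert each entry of the permutation into P by Schensted row insertion, recording in Q the position of each new cell.

Insert 1: appended to row 1. P = [[1]].
Insert 6: appended to row 1. P = [[1, 6]].
Insert 4: 4 bumps 6 from row 1; 6 starts row 2. P = [[1, 4], [6]].
Insert 5: appended to row 1. P = [[1, 4, 5], [6]].
Insert 3: 3 bumps 4 from row 1; 4 bumps 6 from row 2; 6 starts row 3. P = [[1, 3, 5], [4], [6]].
Insert 7: appended to row 1. P = [[1, 3, 5, 7], [4], [6]].
Insert 2: 2 bumps 3 from row 1; 3 bumps 4 from row 2; 4 bumps 6 from row 3; 6 starts row 4. P = [[1, 2, 5, 7], [3], [4], [6]].
Insert 8: appended to row 1. P = [[1, 2, 5, 7, 8], [3], [4], [6]].

So P = [[1, 2, 5, 7, 8], [3], [4], [6]], Q = [[1, 2, 4, 6, 8], [3], [5], [7]].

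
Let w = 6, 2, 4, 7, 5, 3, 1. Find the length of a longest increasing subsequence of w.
3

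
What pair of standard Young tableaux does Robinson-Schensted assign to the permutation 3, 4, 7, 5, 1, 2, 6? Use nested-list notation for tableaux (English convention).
P = [[1, 2, 5, 6], [3, 4], [7]], Q = [[1, 2, 3, 7], [4, 6], [5]]

Insert each entry of the permutation into P by Schensted row insertion, recording in Q the position of each new cell.

After inserting 3: P = [[3]].
After inserting 4: P = [[3, 4]].
After inserting 7: P = [[3, 4, 7]].
After inserting 5: P = [[3, 4, 5], [7]].
After inserting 1: P = [[1, 4, 5], [3], [7]].
After inserting 2: P = [[1, 2, 5], [3, 4], [7]].
After inserting 6: P = [[1, 2, 5, 6], [3, 4], [7]].

So P = [[1, 2, 5, 6], [3, 4], [7]], Q = [[1, 2, 3, 7], [4, 6], [5]].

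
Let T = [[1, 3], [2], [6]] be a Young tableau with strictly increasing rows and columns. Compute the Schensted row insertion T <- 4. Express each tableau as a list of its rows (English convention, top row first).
[[1, 3, 4], [2], [6]]

4 is larger than every entry of row 1, so it is appended to row 1. The new tableau is [[1, 3, 4], [2], [6]].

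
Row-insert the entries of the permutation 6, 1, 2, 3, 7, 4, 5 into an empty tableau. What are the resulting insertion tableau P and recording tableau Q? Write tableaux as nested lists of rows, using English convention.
Insert each entry of the permutation into P by Schensted row insertion, recording in Q the position of each new cell.

Insert 6: appended to row 1. P = [[6]].
Insert 1: 1 bumps 6 from row 1; 6 starts row 2. P = [[1], [6]].
Insert 2: appended to row 1. P = [[1, 2], [6]].
Insert 3: appended to row 1. P = [[1, 2, 3], [6]].
Insert 7: appended to row 1. P = [[1, 2, 3, 7], [6]].
Insert 4: 4 bumps 7 from row 1; 7 appends to row 2. P = [[1, 2, 3, 4], [6, 7]].
Insert 5: appended to row 1. P = [[1, 2, 3, 4, 5], [6, 7]].

So P = [[1, 2, 3, 4, 5], [6, 7]], Q = [[1, 3, 4, 5, 7], [2, 6]].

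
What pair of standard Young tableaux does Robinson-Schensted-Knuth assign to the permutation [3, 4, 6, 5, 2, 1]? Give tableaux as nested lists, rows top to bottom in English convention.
Insert each entry of the permutation into P by Schensted row insertion, recording in Q the position of each new cell.

Insert 3: appended to row 1. P = [[3]], Q = [[1]].
Insert 4: appended to row 1. P = [[3, 4]], Q = [[1, 2]].
Insert 6: appended to row 1. P = [[3, 4, 6]], Q = [[1, 2, 3]].
Insert 5: 5 bumps 6 from row 1; 6 starts row 2. P = [[3, 4, 5], [6]], Q = [[1, 2, 3], [4]].
Insert 2: 2 bumps 3 from row 1; 3 bumps 6 from row 2; 6 starts row 3. P = [[2, 4, 5], [3], [6]], Q = [[1, 2, 3], [4], [5]].
Insert 1: 1 bumps 2 from row 1; 2 bumps 3 from row 2; 3 bumps 6 from row 3; 6 starts row 4. P = [[1, 4, 5], [2], [3], [6]], Q = [[1, 2, 3], [4], [5], [6]].

So P = [[1, 4, 5], [2], [3], [6]], Q = [[1, 2, 3], [4], [5], [6]].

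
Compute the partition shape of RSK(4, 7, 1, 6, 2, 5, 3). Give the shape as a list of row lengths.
[3, 2, 1, 1]

Row-insert each entry into an empty tableau.

After inserting 4: P = [[4]].
After inserting 7: P = [[4, 7]].
After inserting 1: P = [[1, 7], [4]].
After inserting 6: P = [[1, 6], [4, 7]].
After inserting 2: P = [[1, 2], [4, 6], [7]].
After inserting 5: P = [[1, 2, 5], [4, 6], [7]].
After inserting 3: P = [[1, 2, 3], [4, 5], [6], [7]].

The final insertion tableau P = [[1, 2, 3], [4, 5], [6], [7]] has shape [3, 2, 1, 1].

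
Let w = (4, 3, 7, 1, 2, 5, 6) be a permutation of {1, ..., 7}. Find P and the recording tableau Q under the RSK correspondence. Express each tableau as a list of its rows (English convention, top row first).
Insert each entry of the permutation into P by Schensted row insertion, recording in Q the position of each new cell.

Insert 4: appended to row 1. P = [[4]], Q = [[1]].
Insert 3: 3 bumps 4 from row 1; 4 starts row 2. P = [[3], [4]], Q = [[1], [2]].
Insert 7: appended to row 1. P = [[3, 7], [4]], Q = [[1, 3], [2]].
Insert 1: 1 bumps 3 from row 1; 3 bumps 4 from row 2; 4 starts row 3. P = [[1, 7], [3], [4]], Q = [[1, 3], [2], [4]].
Insert 2: 2 bumps 7 from row 1; 7 appends to row 2. P = [[1, 2], [3, 7], [4]], Q = [[1, 3], [2, 5], [4]].
Insert 5: appended to row 1. P = [[1, 2, 5], [3, 7], [4]], Q = [[1, 3, 6], [2, 5], [4]].
Insert 6: appended to row 1. P = [[1, 2, 5, 6], [3, 7], [4]], Q = [[1, 3, 6, 7], [2, 5], [4]].

So P = [[1, 2, 5, 6], [3, 7], [4]], Q = [[1, 3, 6, 7], [2, 5], [4]].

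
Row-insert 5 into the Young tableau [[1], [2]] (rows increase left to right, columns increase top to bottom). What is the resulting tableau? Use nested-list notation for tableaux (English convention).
[[1, 5], [2]]

5 is larger than every entry of row 1, so it is appended to row 1. The new tableau is [[1, 5], [2]].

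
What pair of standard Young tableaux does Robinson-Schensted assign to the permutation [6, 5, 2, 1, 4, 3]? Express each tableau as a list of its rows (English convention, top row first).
Insert each entry of the permutation into P by Schensted row insertion, recording in Q the position of each new cell.

Insert 6: appended to row 1. P = [[6]].
Insert 5: 5 bumps 6 from row 1; 6 starts row 2. P = [[5], [6]].
Insert 2: 2 bumps 5 from row 1; 5 bumps 6 from row 2; 6 starts row 3. P = [[2], [5], [6]].
Insert 1: 1 bumps 2 from row 1; 2 bumps 5 from row 2; 5 bumps 6 from row 3; 6 starts row 4. P = [[1], [2], [5], [6]].
Insert 4: appended to row 1. P = [[1, 4], [2], [5], [6]].
Insert 3: 3 bumps 4 from row 1; 4 appends to row 2. P = [[1, 3], [2, 4], [5], [6]].

So P = [[1, 3], [2, 4], [5], [6]], Q = [[1, 5], [2, 6], [3], [4]].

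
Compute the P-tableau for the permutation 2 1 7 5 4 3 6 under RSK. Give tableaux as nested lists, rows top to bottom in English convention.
P = [[1, 3, 6], [2, 4], [5], [7]]

Insert 2: appended to row 1. P = [[2]].
Insert 1: 1 bumps 2 from row 1; 2 starts row 2. P = [[1], [2]].
Insert 7: appended to row 1. P = [[1, 7], [2]].
Insert 5: 5 bumps 7 from row 1; 7 appends to row 2. P = [[1, 5], [2, 7]].
Insert 4: 4 bumps 5 from row 1; 5 bumps 7 from row 2; 7 starts row 3. P = [[1, 4], [2, 5], [7]].
Insert 3: 3 bumps 4 from row 1; 4 bumps 5 from row 2; 5 bumps 7 from row 3; 7 starts row 4. P = [[1, 3], [2, 4], [5], [7]].
Insert 6: appended to row 1. P = [[1, 3, 6], [2, 4], [5], [7]].

So P = [[1, 3, 6], [2, 4], [5], [7]].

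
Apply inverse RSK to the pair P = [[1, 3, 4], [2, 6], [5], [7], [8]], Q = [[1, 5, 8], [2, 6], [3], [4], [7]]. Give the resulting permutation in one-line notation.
8 7 5 2 6 3 1 4

Reverse the RSK construction: for i from n down to 1, find the cell of Q containing i, remove the entry at that cell from P, and reverse-bump it up through P; the value ejected from row 1 is w(i).

Step i=8: Q has 8 at row 1, column 3; remove that cell from P, ejecting 4. So w(8) = 4. P is now [[1, 3], [2, 6], [5], [7], [8]].
Step i=7: Q has 7 at row 5, column 1; remove 8 from row 5 of P and reverse-bump: 8 enters row 4 and ejects 7; 7 enters row 3 and ejects 5; 5 enters row 2 and ejects 2; 2 enters row 1 and ejects 1. So w(7) = 1. P is now [[2, 3], [5, 6], [7], [8]].
Step i=6: Q has 6 at row 2, column 2; remove 6 from row 2 of P and reverse-bump: 6 enters row 1 and ejects 3. So w(6) = 3. P is now [[2, 6], [5], [7], [8]].
Step i=5: Q has 5 at row 1, column 2; remove that cell from P, ejecting 6. So w(5) = 6. P is now [[2], [5], [7], [8]].
Step i=4: Q has 4 at row 4, column 1; remove 8 from row 4 of P and reverse-bump: 8 enters row 3 and ejects 7; 7 enters row 2 and ejects 5; 5 enters row 1 and ejects 2. So w(4) = 2. P is now [[5], [7], [8]].
Step i=3: Q has 3 at row 3, column 1; remove 8 from row 3 of P and reverse-bump: 8 enters row 2 and ejects 7; 7 enters row 1 and ejects 5. So w(3) = 5. P is now [[7], [8]].
Step i=2: Q has 2 at row 2, column 1; remove 8 from row 2 of P and reverse-bump: 8 enters row 1 and ejects 7. So w(2) = 7. P is now [[8]].
Step i=1: Q has 1 at row 1, column 1; remove that cell from P, ejecting 8. So w(1) = 8. P is now [].

So w = 8 7 5 2 6 3 1 4.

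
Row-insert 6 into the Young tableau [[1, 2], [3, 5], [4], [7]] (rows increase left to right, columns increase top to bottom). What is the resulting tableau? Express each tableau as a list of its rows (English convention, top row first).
[[1, 2, 6], [3, 5], [4], [7]]

6 is larger than every entry of row 1, so it is appended to row 1. The new tableau is [[1, 2, 6], [3, 5], [4], [7]].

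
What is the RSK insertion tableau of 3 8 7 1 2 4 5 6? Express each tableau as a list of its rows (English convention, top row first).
P = [[1, 2, 4, 5, 6], [3, 7], [8]]

Insert 3: appended to row 1. P = [[3]].
Insert 8: appended to row 1. P = [[3, 8]].
Insert 7: 7 bumps 8 from row 1; 8 starts row 2. P = [[3, 7], [8]].
Insert 1: 1 bumps 3 from row 1; 3 bumps 8 from row 2; 8 starts row 3. P = [[1, 7], [3], [8]].
Insert 2: 2 bumps 7 from row 1; 7 appends to row 2. P = [[1, 2], [3, 7], [8]].
Insert 4: appended to row 1. P = [[1, 2, 4], [3, 7], [8]].
Insert 5: appended to row 1. P = [[1, 2, 4, 5], [3, 7], [8]].
Insert 6: appended to row 1. P = [[1, 2, 4, 5, 6], [3, 7], [8]].

So P = [[1, 2, 4, 5, 6], [3, 7], [8]].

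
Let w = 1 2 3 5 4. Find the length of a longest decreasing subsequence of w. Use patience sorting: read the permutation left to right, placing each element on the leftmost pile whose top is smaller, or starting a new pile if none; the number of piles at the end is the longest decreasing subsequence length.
1: new pile. tops = [1]
2: onto pile 1 (replacing 1). tops = [2]
3: onto pile 1 (replacing 2). tops = [3]
5: onto pile 1 (replacing 3). tops = [5]
4: new pile. tops = [5, 4]

2 piles, so the longest decreasing subsequence has length 2.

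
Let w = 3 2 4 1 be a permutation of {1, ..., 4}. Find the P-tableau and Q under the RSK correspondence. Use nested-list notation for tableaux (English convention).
P = [[1, 4], [2], [3]], Q = [[1, 3], [2], [4]]

Insert each entry of the permutation into P by Schensted row insertion, recording in Q the position of each new cell.

Insert 3: appended to row 1. P = [[3]].
Insert 2: 2 bumps 3 from row 1; 3 starts row 2. P = [[2], [3]].
Insert 4: appended to row 1. P = [[2, 4], [3]].
Insert 1: 1 bumps 2 from row 1; 2 bumps 3 from row 2; 3 starts row 3. P = [[1, 4], [2], [3]].

So P = [[1, 4], [2], [3]], Q = [[1, 3], [2], [4]].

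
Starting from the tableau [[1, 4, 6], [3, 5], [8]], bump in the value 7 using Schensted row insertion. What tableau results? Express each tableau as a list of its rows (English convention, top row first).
[[1, 4, 6, 7], [3, 5], [8]]

7 is larger than every entry of row 1, so it is appended to row 1. The new tableau is [[1, 4, 6, 7], [3, 5], [8]].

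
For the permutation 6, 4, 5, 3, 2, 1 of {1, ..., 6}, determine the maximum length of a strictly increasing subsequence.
2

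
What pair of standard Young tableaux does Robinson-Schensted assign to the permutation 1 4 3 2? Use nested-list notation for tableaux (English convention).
P = [[1, 2], [3], [4]], Q = [[1, 2], [3], [4]]

Insert each entry of the permutation into P by Schensted row insertion, recording in Q the position of each new cell.

Insert 1: appended to row 1. P = [[1]].
Insert 4: appended to row 1. P = [[1, 4]].
Insert 3: 3 bumps 4 from row 1; 4 starts row 2. P = [[1, 3], [4]].
Insert 2: 2 bumps 3 from row 1; 3 bumps 4 from row 2; 4 starts row 3. P = [[1, 2], [3], [4]].

So P = [[1, 2], [3], [4]], Q = [[1, 2], [3], [4]].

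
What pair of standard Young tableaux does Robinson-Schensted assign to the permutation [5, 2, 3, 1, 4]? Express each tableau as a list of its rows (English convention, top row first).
P = [[1, 3, 4], [2], [5]], Q = [[1, 3, 5], [2], [4]]

Insert each entry of the permutation into P by Schensted row insertion, recording in Q the position of each new cell.

Insert 5: appended to row 1. P = [[5]].
Insert 2: 2 bumps 5 from row 1; 5 starts row 2. P = [[2], [5]].
Insert 3: appended to row 1. P = [[2, 3], [5]].
Insert 1: 1 bumps 2 from row 1; 2 bumps 5 from row 2; 5 starts row 3. P = [[1, 3], [2], [5]].
Insert 4: appended to row 1. P = [[1, 3, 4], [2], [5]].

So P = [[1, 3, 4], [2], [5]], Q = [[1, 3, 5], [2], [4]].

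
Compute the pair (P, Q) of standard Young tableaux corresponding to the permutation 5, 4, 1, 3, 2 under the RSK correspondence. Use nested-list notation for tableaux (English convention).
Insert each entry of the permutation into P by Schensted row insertion, recording in Q the position of each new cell.

Insert 5: appended to row 1. P = [[5]].
Insert 4: 4 bumps 5 from row 1; 5 starts row 2. P = [[4], [5]].
Insert 1: 1 bumps 4 from row 1; 4 bumps 5 from row 2; 5 starts row 3. P = [[1], [4], [5]].
Insert 3: appended to row 1. P = [[1, 3], [4], [5]].
Insert 2: 2 bumps 3 from row 1; 3 bumps 4 from row 2; 4 bumps 5 from row 3; 5 starts row 4. P = [[1, 2], [3], [4], [5]].

So P = [[1, 2], [3], [4], [5]], Q = [[1, 4], [2], [3], [5]].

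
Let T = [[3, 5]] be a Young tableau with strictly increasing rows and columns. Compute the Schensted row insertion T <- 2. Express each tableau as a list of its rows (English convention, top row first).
[[2, 5], [3]]

In row 1, 2 replaces 3 (the leftmost entry greater than 2); 3 is bumped to row 2. 3 starts a new row 2. The new tableau is [[2, 5], [3]].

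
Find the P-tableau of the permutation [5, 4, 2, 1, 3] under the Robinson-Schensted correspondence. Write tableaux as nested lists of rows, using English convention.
Insert 5: appended to row 1. P = [[5]].
Insert 4: 4 bumps 5 from row 1; 5 starts row 2. P = [[4], [5]].
Insert 2: 2 bumps 4 from row 1; 4 bumps 5 from row 2; 5 starts row 3. P = [[2], [4], [5]].
Insert 1: 1 bumps 2 from row 1; 2 bumps 4 from row 2; 4 bumps 5 from row 3; 5 starts row 4. P = [[1], [2], [4], [5]].
Insert 3: appended to row 1. P = [[1, 3], [2], [4], [5]].

So P = [[1, 3], [2], [4], [5]].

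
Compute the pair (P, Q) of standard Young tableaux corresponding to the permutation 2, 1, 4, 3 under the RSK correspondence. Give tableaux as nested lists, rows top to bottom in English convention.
P = [[1, 3], [2, 4]], Q = [[1, 3], [2, 4]]

Insert each entry of the permutation into P by Schensted row insertion, recording in Q the position of each new cell.

Insert 2: appended to row 1. P = [[2]].
Insert 1: 1 bumps 2 from row 1; 2 starts row 2. P = [[1], [2]].
Insert 4: appended to row 1. P = [[1, 4], [2]].
Insert 3: 3 bumps 4 from row 1; 4 appends to row 2. P = [[1, 3], [2, 4]].

So P = [[1, 3], [2, 4]], Q = [[1, 3], [2, 4]].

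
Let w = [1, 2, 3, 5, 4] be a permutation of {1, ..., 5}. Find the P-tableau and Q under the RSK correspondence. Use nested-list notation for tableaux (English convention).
Insert each entry of the permutation into P by Schensted row insertion, recording in Q the position of each new cell.

After inserting 1: P = [[1]].
After inserting 2: P = [[1, 2]].
After inserting 3: P = [[1, 2, 3]].
After inserting 5: P = [[1, 2, 3, 5]].
After inserting 4: P = [[1, 2, 3, 4], [5]].

So P = [[1, 2, 3, 4], [5]], Q = [[1, 2, 3, 4], [5]].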